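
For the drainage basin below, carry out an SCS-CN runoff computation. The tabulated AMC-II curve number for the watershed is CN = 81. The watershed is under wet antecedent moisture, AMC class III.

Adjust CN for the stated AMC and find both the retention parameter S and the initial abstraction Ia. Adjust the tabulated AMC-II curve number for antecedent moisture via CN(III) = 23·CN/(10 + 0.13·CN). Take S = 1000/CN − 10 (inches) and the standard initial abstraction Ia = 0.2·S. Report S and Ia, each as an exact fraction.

S = 1900/1863 in ≈ 1.020 in; Ia = 380/1863 in ≈ 0.204 in

Adjust CN=81 to AMC III: 23·81/(10 + 0.13·81) → 1863 ÷ (2053/100) = 186300/2053 ≈ 90.745
S = 1000/(186300/2053) − 10 = 1900/1863 in ≈ 1.020 in
Initial abstraction Ia = S/5 = (1900/1863)/5 = 380/1863 ≈ 0.204 in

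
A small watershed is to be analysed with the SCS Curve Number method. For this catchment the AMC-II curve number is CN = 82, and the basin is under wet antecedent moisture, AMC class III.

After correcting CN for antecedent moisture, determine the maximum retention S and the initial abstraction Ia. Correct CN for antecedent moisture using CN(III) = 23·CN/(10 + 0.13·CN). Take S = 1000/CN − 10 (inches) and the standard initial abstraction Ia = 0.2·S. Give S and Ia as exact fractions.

S = 900/943 in ≈ 0.954 in; Ia = 180/943 in ≈ 0.191 in

Wet (AMC III): CN(III) = 23·82/(10 + 0.13·82) = 1886/(1033/50) = 94300/1033 ≈ 91.288
Retention S: 1000/CN − 10 with CN=91.288 → S = 900/943 ≈ 0.954 in
Ia = 0.2·(900/943) = 180/943 in ≈ 0.191 in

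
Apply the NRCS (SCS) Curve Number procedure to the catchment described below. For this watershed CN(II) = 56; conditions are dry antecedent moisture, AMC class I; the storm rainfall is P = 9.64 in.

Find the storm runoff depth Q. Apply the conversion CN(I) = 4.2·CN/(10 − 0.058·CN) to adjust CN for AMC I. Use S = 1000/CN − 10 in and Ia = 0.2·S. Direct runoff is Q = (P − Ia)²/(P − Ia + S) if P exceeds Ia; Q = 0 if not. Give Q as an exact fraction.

Dry (AMC I): CN(I) = 4.2·56/(10 − 0.058·56) = (1176/5)/(844/125) = 7350/211 ≈ 34.834
Retention S: 1000/CN − 10 with CN=34.834 → S = 2750/147 ≈ 18.707 in
Initial abstraction Ia = S/5 = (2750/147)/5 = 550/147 ≈ 3.741 in
Since P=9.640 > Ia=3.741: effective rainfall P−Ia = 21677/3675 in
Q = (21677/3675)²/((21677/3675) + 2750/147) = (469892329/13505625)/(90427/3675) = 469892329/332319225 in ≈ 1.414 in

Q = 469892329/332319225 in ≈ 1.414 in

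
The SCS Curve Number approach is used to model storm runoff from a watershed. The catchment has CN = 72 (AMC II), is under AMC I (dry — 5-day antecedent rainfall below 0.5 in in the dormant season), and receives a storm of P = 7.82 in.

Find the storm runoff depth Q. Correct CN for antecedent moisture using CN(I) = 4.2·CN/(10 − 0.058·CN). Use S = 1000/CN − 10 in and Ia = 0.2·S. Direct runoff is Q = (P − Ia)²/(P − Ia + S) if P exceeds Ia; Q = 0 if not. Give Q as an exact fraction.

Dry (AMC I): CN(I) = 4.2·72/(10 − 0.058·72) = (1512/5)/(728/125) = 675/13 ≈ 51.923
S = 1000/(675/13) − 10 = 250/27 in ≈ 9.259 in
Ia = 0.2S: 0.2·9.259 = 1.852 in (exactly 50/27)
Excess rainfall: 7.820 − 1.852 = 5.968 in; P > Ia so Q > 0
Q: (8057/1350)² ÷ (20557/1350) = 64915249/27751950 in (≈ 2.339 in)

Q = 64915249/27751950 in ≈ 2.339 in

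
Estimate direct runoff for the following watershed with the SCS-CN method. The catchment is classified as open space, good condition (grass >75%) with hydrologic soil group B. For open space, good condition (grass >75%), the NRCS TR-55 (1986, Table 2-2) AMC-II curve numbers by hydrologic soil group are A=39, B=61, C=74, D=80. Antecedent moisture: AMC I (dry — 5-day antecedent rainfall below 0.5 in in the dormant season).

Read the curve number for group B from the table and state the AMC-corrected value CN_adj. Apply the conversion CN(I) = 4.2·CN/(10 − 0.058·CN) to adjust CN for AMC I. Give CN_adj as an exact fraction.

NRCS table: open space, good condition (grass >75%), soil group B → CN(II) = 61
Adjust CN=61 to AMC I: 4.2·61/(10 − 0.058·61) → (1281/5) ÷ (3231/500) = 42700/1077 ≈ 39.647

CN_adj = 42700/1077 ≈ 39.647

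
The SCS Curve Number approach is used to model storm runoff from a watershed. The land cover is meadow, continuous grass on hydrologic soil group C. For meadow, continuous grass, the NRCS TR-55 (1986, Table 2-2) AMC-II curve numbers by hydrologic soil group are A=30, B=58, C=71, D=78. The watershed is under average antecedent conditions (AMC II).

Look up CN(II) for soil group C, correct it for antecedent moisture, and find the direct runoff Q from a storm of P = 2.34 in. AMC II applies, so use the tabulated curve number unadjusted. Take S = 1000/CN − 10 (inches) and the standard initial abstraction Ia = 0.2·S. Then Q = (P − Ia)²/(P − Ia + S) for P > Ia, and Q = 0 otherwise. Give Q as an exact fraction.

NRCS table: meadow, continuous grass, soil group C → CN(II) = 71
AMC II — tabulated CN = 71 applies directly.
S = 1000/71 − 10 = 290/71 in ≈ 4.085 in
Initial abstraction Ia = S/5 = (290/71)/5 = 58/71 ≈ 0.817 in
P − Ia = 2.340 − 0.817 = 5407/3550 ≈ 1.523 in (> 0, runoff occurs)
Q: (5407/3550)² ÷ (19907/3550) = 29235649/70669850 in (≈ 0.414 in)

Q = 29235649/70669850 in ≈ 0.414 in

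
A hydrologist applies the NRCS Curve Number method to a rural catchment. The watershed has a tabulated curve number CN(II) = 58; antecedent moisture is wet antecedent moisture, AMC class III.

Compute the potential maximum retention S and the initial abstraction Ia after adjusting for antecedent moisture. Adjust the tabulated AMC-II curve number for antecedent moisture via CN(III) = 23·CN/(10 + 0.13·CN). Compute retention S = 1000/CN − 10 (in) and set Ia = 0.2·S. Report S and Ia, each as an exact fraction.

Wet (AMC III): CN(III) = 23·58/(10 + 0.13·58) = 1334/(877/50) = 66700/877 ≈ 76.055
S = 1000/(66700/877) − 10 = 2100/667 in ≈ 3.148 in
Initial abstraction Ia = S/5 = (2100/667)/5 = 420/667 ≈ 0.630 in

S = 2100/667 in ≈ 3.148 in; Ia = 420/667 in ≈ 0.630 in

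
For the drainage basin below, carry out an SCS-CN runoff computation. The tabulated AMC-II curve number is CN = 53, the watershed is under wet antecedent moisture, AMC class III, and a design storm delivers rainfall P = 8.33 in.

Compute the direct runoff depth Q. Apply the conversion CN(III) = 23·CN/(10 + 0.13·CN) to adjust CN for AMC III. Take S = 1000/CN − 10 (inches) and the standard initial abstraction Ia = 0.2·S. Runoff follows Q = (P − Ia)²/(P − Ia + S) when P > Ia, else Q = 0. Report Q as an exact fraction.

Q = 849027716329/169614951300 in ≈ 5.006 in

Wet (AMC III): CN(III) = 23·53/(10 + 0.13·53) = 1219/(1689/100) = 121900/1689 ≈ 72.173
Max retention: S = 1000/(121900/1689) − 10 = 4700/1219 in (≈ 3.856 in)
Ia = 0.2·(4700/1219) = 940/1219 in ≈ 0.771 in
P − Ia = 8.330 − 0.771 = 921427/121900 ≈ 7.559 in (> 0, runoff occurs)
Q = (921427/121900)²/((921427/121900) + 4700/1219) = (849027716329/14859610000)/(1391427/121900) = 849027716329/169614951300 in ≈ 5.006 in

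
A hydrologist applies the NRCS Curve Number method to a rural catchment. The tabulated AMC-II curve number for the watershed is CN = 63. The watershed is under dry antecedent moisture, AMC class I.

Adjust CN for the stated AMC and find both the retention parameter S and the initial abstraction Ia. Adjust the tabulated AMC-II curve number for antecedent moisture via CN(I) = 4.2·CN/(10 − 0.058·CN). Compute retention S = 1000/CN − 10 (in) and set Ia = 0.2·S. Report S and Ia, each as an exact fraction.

Adjust CN=63 to AMC I: 4.2·63/(10 − 0.058·63) → (1323/5) ÷ (3173/500) = 132300/3173 ≈ 41.696
Max retention: S = 1000/(132300/3173) − 10 = 18500/1323 in (≈ 13.983 in)
Initial abstraction Ia = S/5 = (18500/1323)/5 = 3700/1323 ≈ 2.797 in

S = 18500/1323 in ≈ 13.983 in; Ia = 3700/1323 in ≈ 2.797 in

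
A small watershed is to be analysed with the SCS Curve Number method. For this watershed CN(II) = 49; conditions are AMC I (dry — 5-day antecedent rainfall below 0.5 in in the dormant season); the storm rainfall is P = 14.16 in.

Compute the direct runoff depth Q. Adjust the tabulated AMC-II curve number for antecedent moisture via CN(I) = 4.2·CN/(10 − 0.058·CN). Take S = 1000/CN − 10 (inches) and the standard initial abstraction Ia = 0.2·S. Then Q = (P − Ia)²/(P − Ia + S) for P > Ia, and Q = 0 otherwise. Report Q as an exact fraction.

Q = 3114341042/1249471825 in ≈ 2.493 in

CN(I) from CN(II)=49: (4.2·49)/(10 − 0.058·49) = 34300/1193 ≈ 28.751
S = 1000/(34300/1193) − 10 = 8500/343 in ≈ 24.781 in
Initial abstraction Ia = S/5 = (8500/343)/5 = 1700/343 ≈ 4.956 in
Excess rainfall: 14.160 − 4.956 = 9.204 in; P > Ia so Q > 0
Q: (78922/8575)² ÷ (291422/8575) = 3114341042/1249471825 in (≈ 2.493 in)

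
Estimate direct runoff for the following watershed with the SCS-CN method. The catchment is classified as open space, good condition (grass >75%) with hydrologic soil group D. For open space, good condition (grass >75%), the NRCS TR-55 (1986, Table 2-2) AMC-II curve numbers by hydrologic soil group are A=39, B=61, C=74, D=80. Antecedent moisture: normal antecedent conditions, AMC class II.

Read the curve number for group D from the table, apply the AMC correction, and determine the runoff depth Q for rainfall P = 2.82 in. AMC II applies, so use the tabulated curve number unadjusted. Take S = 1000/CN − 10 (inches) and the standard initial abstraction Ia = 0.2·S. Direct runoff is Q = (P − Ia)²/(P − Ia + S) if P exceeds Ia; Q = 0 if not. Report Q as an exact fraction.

Q = 6728/6025 in ≈ 1.117 in

NRCS table: open space, good condition (grass >75%), soil group D → CN(II) = 80
AMC II — tabulated CN = 80 applies directly.
S = 1000/80 − 10 = 5/2 in ≈ 2.500 in
Ia = 0.2·(5/2) = 1/2 in ≈ 0.500 in
P − Ia = 2.820 − 0.500 = 58/25 ≈ 2.320 in (> 0, runoff occurs)
Q: (58/25)² ÷ (241/50) = 6728/6025 in (≈ 1.117 in)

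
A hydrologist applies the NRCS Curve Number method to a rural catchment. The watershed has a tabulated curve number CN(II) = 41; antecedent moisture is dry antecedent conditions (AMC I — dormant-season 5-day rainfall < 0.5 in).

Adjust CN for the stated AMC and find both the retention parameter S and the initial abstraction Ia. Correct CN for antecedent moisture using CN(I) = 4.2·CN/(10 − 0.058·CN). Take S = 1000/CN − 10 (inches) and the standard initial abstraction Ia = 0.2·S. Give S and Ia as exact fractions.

Dry (AMC I): CN(I) = 4.2·41/(10 − 0.058·41) = (861/5)/(3811/500) = 86100/3811 ≈ 22.592
S = 1000/(86100/3811) − 10 = 29500/861 in ≈ 34.262 in
Initial abstraction Ia = S/5 = (29500/861)/5 = 5900/861 ≈ 6.852 in

S = 29500/861 in ≈ 34.262 in; Ia = 5900/861 in ≈ 6.852 in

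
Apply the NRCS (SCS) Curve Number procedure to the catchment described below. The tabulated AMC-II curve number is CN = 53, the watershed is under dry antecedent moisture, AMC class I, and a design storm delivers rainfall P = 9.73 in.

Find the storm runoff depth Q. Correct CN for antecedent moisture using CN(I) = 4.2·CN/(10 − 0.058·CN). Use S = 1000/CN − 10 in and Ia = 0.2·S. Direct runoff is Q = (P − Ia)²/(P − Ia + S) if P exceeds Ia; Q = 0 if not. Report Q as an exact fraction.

Q = 375706476601/329776223700 in ≈ 1.139 in

Dry (AMC I): CN(I) = 4.2·53/(10 − 0.058·53) = (1113/5)/(3463/500) = 111300/3463 ≈ 32.140
S = 1000/(111300/3463) − 10 = 23500/1113 in ≈ 21.114 in
Initial abstraction Ia = S/5 = (23500/1113)/5 = 4700/1113 ≈ 4.223 in
P − Ia = 9.730 − 4.223 = 612949/111300 ≈ 5.507 in (> 0, runoff occurs)
Q = (612949/111300)²/((612949/111300) + 23500/1113) = (375706476601/12387690000)/(2962949/111300) = 375706476601/329776223700 in ≈ 1.139 in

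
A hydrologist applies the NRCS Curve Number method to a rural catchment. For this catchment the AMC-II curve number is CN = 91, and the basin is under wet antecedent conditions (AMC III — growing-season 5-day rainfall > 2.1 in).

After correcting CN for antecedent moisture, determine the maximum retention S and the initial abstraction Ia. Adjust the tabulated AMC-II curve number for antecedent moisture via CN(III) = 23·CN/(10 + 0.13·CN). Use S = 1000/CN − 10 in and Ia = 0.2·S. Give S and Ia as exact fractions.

S = 900/2093 in ≈ 0.430 in; Ia = 180/2093 in ≈ 0.086 in

Adjust CN=91 to AMC III: 23·91/(10 + 0.13·91) → 2093 ÷ (2183/100) = 209300/2183 ≈ 95.877
Max retention: S = 1000/(209300/2183) − 10 = 900/2093 in (≈ 0.430 in)
Ia = 0.2·(900/2093) = 180/2093 in ≈ 0.086 in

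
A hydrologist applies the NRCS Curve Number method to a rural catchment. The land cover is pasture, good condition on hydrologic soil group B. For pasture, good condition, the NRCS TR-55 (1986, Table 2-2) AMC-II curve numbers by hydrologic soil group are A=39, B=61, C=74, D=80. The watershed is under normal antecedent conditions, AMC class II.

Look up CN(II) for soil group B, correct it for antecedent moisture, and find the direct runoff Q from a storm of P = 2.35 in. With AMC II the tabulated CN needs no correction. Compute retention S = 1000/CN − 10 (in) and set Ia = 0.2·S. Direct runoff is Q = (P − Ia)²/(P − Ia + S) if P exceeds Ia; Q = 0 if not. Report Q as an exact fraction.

Q = 1708249/11110540 in ≈ 0.154 in

NRCS table: pasture, good condition, soil group B → CN(II) = 61
CN(II) = 61; AMC II needs no correction.
Max retention: S = 1000/61 − 10 = 390/61 in (≈ 6.393 in)
Initial abstraction Ia = S/5 = (390/61)/5 = 78/61 ≈ 1.279 in
P − Ia = 2.350 − 1.279 = 1307/1220 ≈ 1.071 in (> 0, runoff occurs)
Q = (1307/1220)²/((1307/1220) + 390/61) = (1708249/1488400)/(9107/1220) = 1708249/11110540 in ≈ 0.154 in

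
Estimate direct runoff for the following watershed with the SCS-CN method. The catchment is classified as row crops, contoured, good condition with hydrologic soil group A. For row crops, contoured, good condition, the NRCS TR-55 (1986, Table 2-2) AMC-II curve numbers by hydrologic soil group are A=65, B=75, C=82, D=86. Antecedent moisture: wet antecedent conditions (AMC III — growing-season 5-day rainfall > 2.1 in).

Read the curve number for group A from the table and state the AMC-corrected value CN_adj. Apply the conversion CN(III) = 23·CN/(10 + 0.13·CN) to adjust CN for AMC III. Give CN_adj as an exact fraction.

NRCS table: row crops, contoured, good condition, soil group A → CN(II) = 65
Wet (AMC III): CN(III) = 23·65/(10 + 0.13·65) = 1495/(369/20) = 29900/369 ≈ 81.030

CN_adj = 29900/369 ≈ 81.030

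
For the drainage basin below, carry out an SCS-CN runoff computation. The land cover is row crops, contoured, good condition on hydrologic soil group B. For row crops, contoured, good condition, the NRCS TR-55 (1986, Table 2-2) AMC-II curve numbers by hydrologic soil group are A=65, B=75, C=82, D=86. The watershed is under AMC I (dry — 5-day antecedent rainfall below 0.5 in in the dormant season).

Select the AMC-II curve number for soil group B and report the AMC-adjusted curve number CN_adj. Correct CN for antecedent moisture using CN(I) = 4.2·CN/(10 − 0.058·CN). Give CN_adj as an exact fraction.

CN_adj = 6300/113 ≈ 55.752

NRCS table: row crops, contoured, good condition, soil group B → CN(II) = 75
Dry (AMC I): CN(I) = 4.2·75/(10 − 0.058·75) = 315/(113/20) = 6300/113 ≈ 55.752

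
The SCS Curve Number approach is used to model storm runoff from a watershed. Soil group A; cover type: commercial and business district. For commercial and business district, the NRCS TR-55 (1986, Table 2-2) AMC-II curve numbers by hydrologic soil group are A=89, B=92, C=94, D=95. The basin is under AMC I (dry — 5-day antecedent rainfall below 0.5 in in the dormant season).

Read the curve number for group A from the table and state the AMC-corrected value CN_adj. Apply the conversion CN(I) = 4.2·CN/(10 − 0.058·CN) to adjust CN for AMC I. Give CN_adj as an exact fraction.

NRCS table: commercial and business district, soil group A → CN(II) = 89
Adjust CN=89 to AMC I: 4.2·89/(10 − 0.058·89) → (1869/5) ÷ (2419/500) = 186900/2419 ≈ 77.263

CN_adj = 186900/2419 ≈ 77.263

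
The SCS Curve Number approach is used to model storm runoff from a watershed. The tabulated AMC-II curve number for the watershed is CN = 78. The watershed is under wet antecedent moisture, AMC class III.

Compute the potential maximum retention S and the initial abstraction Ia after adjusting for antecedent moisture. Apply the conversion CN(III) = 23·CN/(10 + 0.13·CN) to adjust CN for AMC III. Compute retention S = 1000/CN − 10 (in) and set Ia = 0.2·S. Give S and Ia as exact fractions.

S = 1100/897 in ≈ 1.226 in; Ia = 220/897 in ≈ 0.245 in

Wet (AMC III): CN(III) = 23·78/(10 + 0.13·78) = 1794/(1007/50) = 89700/1007 ≈ 89.076
S = 1000/(89700/1007) − 10 = 1100/897 in ≈ 1.226 in
Ia = 0.2·(1100/897) = 220/897 in ≈ 0.245 in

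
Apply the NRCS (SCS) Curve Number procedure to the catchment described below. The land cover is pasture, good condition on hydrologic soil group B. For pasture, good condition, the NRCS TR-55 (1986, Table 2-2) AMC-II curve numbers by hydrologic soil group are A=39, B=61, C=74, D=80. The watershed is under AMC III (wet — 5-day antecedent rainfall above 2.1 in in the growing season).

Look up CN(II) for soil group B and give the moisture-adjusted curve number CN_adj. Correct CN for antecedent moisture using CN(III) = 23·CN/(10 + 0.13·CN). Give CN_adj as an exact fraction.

NRCS table: pasture, good condition, soil group B → CN(II) = 61
Wet (AMC III): CN(III) = 23·61/(10 + 0.13·61) = 1403/(1793/100) = 140300/1793 ≈ 78.249

CN_adj = 140300/1793 ≈ 78.249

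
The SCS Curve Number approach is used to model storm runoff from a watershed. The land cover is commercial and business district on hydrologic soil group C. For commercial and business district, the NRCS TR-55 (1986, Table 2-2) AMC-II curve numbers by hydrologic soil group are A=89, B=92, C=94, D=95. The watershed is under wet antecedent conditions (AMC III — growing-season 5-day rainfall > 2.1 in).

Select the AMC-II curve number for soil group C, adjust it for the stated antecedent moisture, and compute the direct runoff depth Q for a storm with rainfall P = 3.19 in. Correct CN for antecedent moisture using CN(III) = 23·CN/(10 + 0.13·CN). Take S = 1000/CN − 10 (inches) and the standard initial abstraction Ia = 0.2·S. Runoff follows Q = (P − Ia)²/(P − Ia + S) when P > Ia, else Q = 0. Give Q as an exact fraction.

NRCS table: commercial and business district, soil group C → CN(II) = 94
CN(III) from CN(II)=94: (23·94)/(10 + 0.13·94) = 108100/1111 ≈ 97.300
Max retention: S = 1000/(108100/1111) − 10 = 300/1081 in (≈ 0.278 in)
Ia = 0.2S: 0.2·0.278 = 0.056 in (exactly 60/1081)
P − Ia = 3.190 − 0.056 = 338839/108100 ≈ 3.134 in (> 0, runoff occurs)
Q: (338839/108100)² ÷ (368839/108100) = 114811867921/39871495900 in (≈ 2.880 in)

Q = 114811867921/39871495900 in ≈ 2.880 in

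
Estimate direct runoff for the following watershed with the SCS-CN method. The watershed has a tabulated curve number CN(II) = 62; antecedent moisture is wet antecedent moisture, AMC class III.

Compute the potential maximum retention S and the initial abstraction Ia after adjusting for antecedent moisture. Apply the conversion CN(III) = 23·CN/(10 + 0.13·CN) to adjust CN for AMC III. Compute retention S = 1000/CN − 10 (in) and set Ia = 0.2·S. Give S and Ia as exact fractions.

S = 1900/713 in ≈ 2.665 in; Ia = 380/713 in ≈ 0.533 in

Wet (AMC III): CN(III) = 23·62/(10 + 0.13·62) = 1426/(903/50) = 71300/903 ≈ 78.959
Max retention: S = 1000/(71300/903) − 10 = 1900/713 in (≈ 2.665 in)
Ia = 0.2·(1900/713) = 380/713 in ≈ 0.533 in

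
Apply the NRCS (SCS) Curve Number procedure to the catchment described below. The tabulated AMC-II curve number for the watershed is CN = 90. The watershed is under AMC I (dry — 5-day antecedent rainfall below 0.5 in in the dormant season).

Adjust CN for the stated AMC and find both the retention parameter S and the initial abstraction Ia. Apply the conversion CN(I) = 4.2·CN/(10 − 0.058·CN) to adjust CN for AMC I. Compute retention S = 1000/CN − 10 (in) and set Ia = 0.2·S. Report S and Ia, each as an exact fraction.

CN(I) from CN(II)=90: (4.2·90)/(10 − 0.058·90) = 18900/239 ≈ 79.079
S = 1000/(18900/239) − 10 = 500/189 in ≈ 2.646 in
Initial abstraction Ia = S/5 = (500/189)/5 = 100/189 ≈ 0.529 in

S = 500/189 in ≈ 2.646 in; Ia = 100/189 in ≈ 0.529 in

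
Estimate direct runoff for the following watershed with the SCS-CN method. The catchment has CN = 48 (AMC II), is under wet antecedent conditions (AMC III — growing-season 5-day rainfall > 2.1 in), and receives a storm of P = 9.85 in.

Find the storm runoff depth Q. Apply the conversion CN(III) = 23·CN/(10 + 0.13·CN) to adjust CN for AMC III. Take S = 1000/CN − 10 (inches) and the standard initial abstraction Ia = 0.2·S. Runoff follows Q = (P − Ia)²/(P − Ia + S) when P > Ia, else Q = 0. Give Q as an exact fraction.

Q = 151117849/25934340 in ≈ 5.827 in

Adjust CN=48 to AMC III: 23·48/(10 + 0.13·48) → 1104 ÷ (406/25) = 13800/203 ≈ 67.980
Max retention: S = 1000/(13800/203) − 10 = 325/69 in (≈ 4.710 in)
Ia = 0.2S: 0.2·4.710 = 0.942 in (exactly 65/69)
Since P=9.850 > Ia=0.942: effective rainfall P−Ia = 12293/1380 in
Q = (12293/1380)²/((12293/1380) + 325/69) = (151117849/1904400)/(18793/1380) = 151117849/25934340 in ≈ 5.827 in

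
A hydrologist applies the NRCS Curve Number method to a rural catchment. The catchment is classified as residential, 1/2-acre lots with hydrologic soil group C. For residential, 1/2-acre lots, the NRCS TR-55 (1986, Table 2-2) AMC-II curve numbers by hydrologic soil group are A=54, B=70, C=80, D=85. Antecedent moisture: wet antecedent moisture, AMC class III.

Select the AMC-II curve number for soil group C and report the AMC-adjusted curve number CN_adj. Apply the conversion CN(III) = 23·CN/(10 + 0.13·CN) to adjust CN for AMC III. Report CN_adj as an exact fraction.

CN_adj = 4600/51 ≈ 90.196

NRCS table: residential, 1/2-acre lots, soil group C → CN(II) = 80
Adjust CN=80 to AMC III: 23·80/(10 + 0.13·80) → 1840 ÷ (102/5) = 4600/51 ≈ 90.196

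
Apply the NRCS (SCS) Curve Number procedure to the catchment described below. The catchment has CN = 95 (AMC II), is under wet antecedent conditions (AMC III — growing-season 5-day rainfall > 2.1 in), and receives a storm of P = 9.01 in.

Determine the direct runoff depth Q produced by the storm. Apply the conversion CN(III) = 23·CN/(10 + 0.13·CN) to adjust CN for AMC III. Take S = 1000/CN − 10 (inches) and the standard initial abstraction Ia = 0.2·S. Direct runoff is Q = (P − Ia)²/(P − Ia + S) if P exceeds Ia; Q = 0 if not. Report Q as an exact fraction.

Q = 153457877169/17555906900 in ≈ 8.741 in

Adjust CN=95 to AMC III: 23·95/(10 + 0.13·95) → 2185 ÷ (447/20) = 43700/447 ≈ 97.763
Max retention: S = 1000/(43700/447) − 10 = 100/437 in (≈ 0.229 in)
Initial abstraction Ia = S/5 = (100/437)/5 = 20/437 ≈ 0.046 in
P − Ia = 9.010 − 0.046 = 391737/43700 ≈ 8.964 in (> 0, runoff occurs)
Q = (391737/43700)²/((391737/43700) + 100/437) = (153457877169/1909690000)/(401737/43700) = 153457877169/17555906900 in ≈ 8.741 in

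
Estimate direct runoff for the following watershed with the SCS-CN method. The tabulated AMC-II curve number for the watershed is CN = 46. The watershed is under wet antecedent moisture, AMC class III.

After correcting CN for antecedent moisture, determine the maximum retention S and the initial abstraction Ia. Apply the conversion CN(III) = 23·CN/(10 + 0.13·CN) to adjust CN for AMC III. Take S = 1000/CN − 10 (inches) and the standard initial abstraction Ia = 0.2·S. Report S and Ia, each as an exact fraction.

CN(III) from CN(II)=46: (23·46)/(10 + 0.13·46) = 52900/799 ≈ 66.208
Max retention: S = 1000/(52900/799) − 10 = 2700/529 in (≈ 5.104 in)
Ia = 0.2·(2700/529) = 540/529 in ≈ 1.021 in

S = 2700/529 in ≈ 5.104 in; Ia = 540/529 in ≈ 1.021 in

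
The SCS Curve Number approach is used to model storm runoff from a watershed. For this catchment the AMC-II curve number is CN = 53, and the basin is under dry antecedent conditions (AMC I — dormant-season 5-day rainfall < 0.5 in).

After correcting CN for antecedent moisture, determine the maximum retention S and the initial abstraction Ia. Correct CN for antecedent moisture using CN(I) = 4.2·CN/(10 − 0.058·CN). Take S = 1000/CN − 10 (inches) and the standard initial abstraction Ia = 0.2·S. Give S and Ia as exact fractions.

Dry (AMC I): CN(I) = 4.2·53/(10 − 0.058·53) = (1113/5)/(3463/500) = 111300/3463 ≈ 32.140
S = 1000/(111300/3463) − 10 = 23500/1113 in ≈ 21.114 in
Ia = 0.2·(23500/1113) = 4700/1113 in ≈ 4.223 in

S = 23500/1113 in ≈ 21.114 in; Ia = 4700/1113 in ≈ 4.223 in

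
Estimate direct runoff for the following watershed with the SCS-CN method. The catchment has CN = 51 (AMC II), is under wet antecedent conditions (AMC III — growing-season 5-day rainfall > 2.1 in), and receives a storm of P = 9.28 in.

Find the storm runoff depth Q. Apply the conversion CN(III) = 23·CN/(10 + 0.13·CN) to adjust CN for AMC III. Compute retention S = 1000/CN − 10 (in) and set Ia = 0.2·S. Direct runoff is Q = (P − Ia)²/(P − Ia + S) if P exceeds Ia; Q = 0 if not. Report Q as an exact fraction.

Q = 7665448562/1356779775 in ≈ 5.650 in

Wet (AMC III): CN(III) = 23·51/(10 + 0.13·51) = 1173/(1663/100) = 117300/1663 ≈ 70.535
Retention S: 1000/CN − 10 with CN=70.535 → S = 4900/1173 ≈ 4.177 in
Ia = 0.2·(4900/1173) = 980/1173 in ≈ 0.835 in
P − Ia = 9.280 − 0.835 = 247636/29325 ≈ 8.445 in (> 0, runoff occurs)
Q = (247636/29325)²/((247636/29325) + 4900/1173) = (61323588496/859955625)/(370136/29325) = 7665448562/1356779775 in ≈ 5.650 in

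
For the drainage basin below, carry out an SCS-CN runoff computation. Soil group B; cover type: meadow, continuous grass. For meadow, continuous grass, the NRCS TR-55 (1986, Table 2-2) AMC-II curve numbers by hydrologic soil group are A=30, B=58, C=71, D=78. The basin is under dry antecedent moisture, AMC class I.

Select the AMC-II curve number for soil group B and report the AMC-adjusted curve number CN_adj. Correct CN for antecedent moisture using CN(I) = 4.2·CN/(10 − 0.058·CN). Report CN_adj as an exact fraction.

CN_adj = 2900/79 ≈ 36.709

NRCS table: meadow, continuous grass, soil group B → CN(II) = 58
CN(I) from CN(II)=58: (4.2·58)/(10 − 0.058·58) = 2900/79 ≈ 36.709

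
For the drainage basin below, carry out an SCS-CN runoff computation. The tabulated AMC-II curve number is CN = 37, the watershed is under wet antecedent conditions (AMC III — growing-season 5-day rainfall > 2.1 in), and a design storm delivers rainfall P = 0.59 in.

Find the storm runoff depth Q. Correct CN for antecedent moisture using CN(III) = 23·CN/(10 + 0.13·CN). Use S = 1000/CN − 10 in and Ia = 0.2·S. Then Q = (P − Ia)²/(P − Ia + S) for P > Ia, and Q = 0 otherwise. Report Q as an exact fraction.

Wet (AMC III): CN(III) = 23·37/(10 + 0.13·37) = 851/(1481/100) = 85100/1481 ≈ 57.461
Retention S: 1000/CN − 10 with CN=57.461 → S = 6300/851 ≈ 7.403 in
Ia = 0.2·(6300/851) = 1260/851 in ≈ 1.481 in
P = 0.590 ≤ Ia = 1.481 in: entire storm abstracted, Q = 0.

Q = 0 in ≈ 0.000 in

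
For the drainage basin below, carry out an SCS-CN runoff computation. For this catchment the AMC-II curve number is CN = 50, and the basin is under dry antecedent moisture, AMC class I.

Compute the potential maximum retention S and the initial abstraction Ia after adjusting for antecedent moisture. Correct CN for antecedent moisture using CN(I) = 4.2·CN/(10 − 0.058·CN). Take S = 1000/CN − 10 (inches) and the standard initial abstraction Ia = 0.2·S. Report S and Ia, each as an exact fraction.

S = 500/21 in ≈ 23.810 in; Ia = 100/21 in ≈ 4.762 in

CN(I) from CN(II)=50: (4.2·50)/(10 − 0.058·50) = 2100/71 ≈ 29.577
Retention S: 1000/CN − 10 with CN=29.577 → S = 500/21 ≈ 23.810 in
Ia = 0.2·(500/21) = 100/21 in ≈ 4.762 in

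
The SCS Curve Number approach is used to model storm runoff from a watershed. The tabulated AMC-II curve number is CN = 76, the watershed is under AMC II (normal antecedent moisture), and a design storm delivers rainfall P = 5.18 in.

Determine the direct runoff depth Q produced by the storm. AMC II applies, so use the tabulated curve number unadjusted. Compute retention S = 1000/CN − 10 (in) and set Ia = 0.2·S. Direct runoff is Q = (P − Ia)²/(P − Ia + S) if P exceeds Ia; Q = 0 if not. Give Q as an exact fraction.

Average conditions: CN = 76 (no AMC adjustment).
S = 1000/76 − 10 = 60/19 in ≈ 3.158 in
Ia = 0.2S: 0.2·3.158 = 0.632 in (exactly 12/19)
Since P=5.180 > Ia=0.632: effective rainfall P−Ia = 4321/950 in
Runoff Q = (P−Ia)²/(P−Ia+S) = (4.548)²/(4.548+3.158) = 18671041/6954950 ≈ 2.685 in

Q = 18671041/6954950 in ≈ 2.685 in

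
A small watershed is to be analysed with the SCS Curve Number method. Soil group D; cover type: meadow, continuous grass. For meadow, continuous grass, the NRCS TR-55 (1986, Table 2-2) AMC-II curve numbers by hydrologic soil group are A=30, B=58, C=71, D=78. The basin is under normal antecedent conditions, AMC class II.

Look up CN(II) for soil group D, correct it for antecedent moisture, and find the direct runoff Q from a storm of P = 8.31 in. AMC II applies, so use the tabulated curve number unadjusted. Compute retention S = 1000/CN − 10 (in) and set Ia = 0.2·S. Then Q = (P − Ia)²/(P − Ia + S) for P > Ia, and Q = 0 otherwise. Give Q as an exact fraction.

Q = 912583681/160715100 in ≈ 5.678 in

NRCS table: meadow, continuous grass, soil group D → CN(II) = 78
CN(II) = 78; AMC II needs no correction.
Retention S: 1000/CN − 10 with CN=78.000 → S = 110/39 ≈ 2.821 in
Ia = 0.2·(110/39) = 22/39 in ≈ 0.564 in
Since P=8.310 > Ia=0.564: effective rainfall P−Ia = 30209/3900 in
Q = (30209/3900)²/((30209/3900) + 110/39) = (912583681/15210000)/(41209/3900) = 912583681/160715100 in ≈ 5.678 in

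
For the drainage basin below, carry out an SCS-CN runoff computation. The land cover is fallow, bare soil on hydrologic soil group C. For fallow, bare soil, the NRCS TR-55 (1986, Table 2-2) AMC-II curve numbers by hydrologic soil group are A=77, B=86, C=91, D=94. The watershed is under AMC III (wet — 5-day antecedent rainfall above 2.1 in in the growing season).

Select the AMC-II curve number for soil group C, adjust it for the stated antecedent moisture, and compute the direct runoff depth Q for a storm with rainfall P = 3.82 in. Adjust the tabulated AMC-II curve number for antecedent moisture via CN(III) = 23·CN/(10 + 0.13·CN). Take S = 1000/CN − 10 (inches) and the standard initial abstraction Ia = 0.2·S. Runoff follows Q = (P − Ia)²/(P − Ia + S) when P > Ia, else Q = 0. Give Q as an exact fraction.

Q = 152695722169/45602597950 in ≈ 3.348 in

NRCS table: fallow, bare soil, soil group C → CN(II) = 91
CN(III) from CN(II)=91: (23·91)/(10 + 0.13·91) = 209300/2183 ≈ 95.877
Max retention: S = 1000/(209300/2183) − 10 = 900/2093 in (≈ 0.430 in)
Initial abstraction Ia = S/5 = (900/2093)/5 = 180/2093 ≈ 0.086 in
P − Ia = 3.820 − 0.086 = 390763/104650 ≈ 3.734 in (> 0, runoff occurs)
Q = (390763/104650)²/((390763/104650) + 900/2093) = (152695722169/10951622500)/(435763/104650) = 152695722169/45602597950 in ≈ 3.348 in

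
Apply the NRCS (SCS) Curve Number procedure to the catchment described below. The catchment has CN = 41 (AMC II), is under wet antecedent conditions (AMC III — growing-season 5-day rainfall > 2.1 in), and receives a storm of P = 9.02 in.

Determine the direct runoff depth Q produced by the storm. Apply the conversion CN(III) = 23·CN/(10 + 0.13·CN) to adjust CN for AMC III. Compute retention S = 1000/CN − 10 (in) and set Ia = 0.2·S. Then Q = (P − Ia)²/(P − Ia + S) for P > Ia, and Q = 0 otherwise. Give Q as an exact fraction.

Q = 134170561849/31179964950 in ≈ 4.303 in

Wet (AMC III): CN(III) = 23·41/(10 + 0.13·41) = 943/(1533/100) = 94300/1533 ≈ 61.513
Max retention: S = 1000/(94300/1533) − 10 = 5900/943 in (≈ 6.257 in)
Ia = 0.2·(5900/943) = 1180/943 in ≈ 1.251 in
P − Ia = 9.020 − 1.251 = 366293/47150 ≈ 7.769 in (> 0, runoff occurs)
Q: (366293/47150)² ÷ (661293/47150) = 134170561849/31179964950 in (≈ 4.303 in)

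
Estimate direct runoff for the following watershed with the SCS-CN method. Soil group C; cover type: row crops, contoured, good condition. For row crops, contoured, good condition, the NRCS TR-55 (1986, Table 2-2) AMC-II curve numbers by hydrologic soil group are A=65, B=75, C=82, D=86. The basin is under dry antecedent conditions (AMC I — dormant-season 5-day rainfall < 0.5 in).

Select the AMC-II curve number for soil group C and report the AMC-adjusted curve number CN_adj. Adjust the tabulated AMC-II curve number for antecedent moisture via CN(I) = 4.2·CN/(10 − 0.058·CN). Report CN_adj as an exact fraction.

CN_adj = 28700/437 ≈ 65.675

NRCS table: row crops, contoured, good condition, soil group C → CN(II) = 82
CN(I) from CN(II)=82: (4.2·82)/(10 − 0.058·82) = 28700/437 ≈ 65.675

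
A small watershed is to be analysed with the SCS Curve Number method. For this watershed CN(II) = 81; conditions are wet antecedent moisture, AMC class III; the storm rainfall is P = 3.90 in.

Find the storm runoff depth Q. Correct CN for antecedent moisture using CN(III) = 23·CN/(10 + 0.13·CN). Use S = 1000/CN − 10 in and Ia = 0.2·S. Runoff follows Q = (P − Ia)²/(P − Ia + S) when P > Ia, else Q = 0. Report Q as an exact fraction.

CN(III) from CN(II)=81: (23·81)/(10 + 0.13·81) = 186300/2053 ≈ 90.745
S = 1000/(186300/2053) − 10 = 1900/1863 in ≈ 1.020 in
Initial abstraction Ia = S/5 = (1900/1863)/5 = 380/1863 ≈ 0.204 in
Since P=3.900 > Ia=0.204: effective rainfall P−Ia = 68857/18630 in
Q: (68857/18630)² ÷ (87857/18630) = 4741286449/1636775910 in (≈ 2.897 in)

Q = 4741286449/1636775910 in ≈ 2.897 in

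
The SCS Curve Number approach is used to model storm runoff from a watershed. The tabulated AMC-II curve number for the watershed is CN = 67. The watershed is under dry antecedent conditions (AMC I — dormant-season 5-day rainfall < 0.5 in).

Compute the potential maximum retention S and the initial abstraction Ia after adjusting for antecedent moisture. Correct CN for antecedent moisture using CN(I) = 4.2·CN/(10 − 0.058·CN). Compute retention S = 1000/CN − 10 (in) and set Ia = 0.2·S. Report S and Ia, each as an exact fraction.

S = 5500/469 in ≈ 11.727 in; Ia = 1100/469 in ≈ 2.345 in

Dry (AMC I): CN(I) = 4.2·67/(10 − 0.058·67) = (1407/5)/(3057/500) = 46900/1019 ≈ 46.026
Max retention: S = 1000/(46900/1019) − 10 = 5500/469 in (≈ 11.727 in)
Ia = 0.2·(5500/469) = 1100/469 in ≈ 2.345 in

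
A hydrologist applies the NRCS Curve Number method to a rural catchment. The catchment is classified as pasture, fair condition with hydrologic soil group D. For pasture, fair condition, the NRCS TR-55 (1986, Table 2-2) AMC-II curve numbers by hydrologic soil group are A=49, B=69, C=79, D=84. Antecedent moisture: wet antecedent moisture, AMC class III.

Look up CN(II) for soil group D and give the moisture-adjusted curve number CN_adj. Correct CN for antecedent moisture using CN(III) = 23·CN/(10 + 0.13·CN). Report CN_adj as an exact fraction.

CN_adj = 48300/523 ≈ 92.352

NRCS table: pasture, fair condition, soil group D → CN(II) = 84
Adjust CN=84 to AMC III: 23·84/(10 + 0.13·84) → 1932 ÷ (523/25) = 48300/523 ≈ 92.352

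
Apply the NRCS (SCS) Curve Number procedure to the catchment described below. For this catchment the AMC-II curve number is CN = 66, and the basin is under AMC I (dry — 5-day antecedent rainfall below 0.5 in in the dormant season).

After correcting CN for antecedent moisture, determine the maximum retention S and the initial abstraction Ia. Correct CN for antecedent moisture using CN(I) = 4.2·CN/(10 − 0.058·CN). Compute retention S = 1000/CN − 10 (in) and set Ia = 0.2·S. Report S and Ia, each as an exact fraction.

Adjust CN=66 to AMC I: 4.2·66/(10 − 0.058·66) → (1386/5) ÷ (1543/250) = 69300/1543 ≈ 44.913
Max retention: S = 1000/(69300/1543) − 10 = 8500/693 in (≈ 12.266 in)
Ia = 0.2S: 0.2·12.266 = 2.453 in (exactly 1700/693)

S = 8500/693 in ≈ 12.266 in; Ia = 1700/693 in ≈ 2.453 in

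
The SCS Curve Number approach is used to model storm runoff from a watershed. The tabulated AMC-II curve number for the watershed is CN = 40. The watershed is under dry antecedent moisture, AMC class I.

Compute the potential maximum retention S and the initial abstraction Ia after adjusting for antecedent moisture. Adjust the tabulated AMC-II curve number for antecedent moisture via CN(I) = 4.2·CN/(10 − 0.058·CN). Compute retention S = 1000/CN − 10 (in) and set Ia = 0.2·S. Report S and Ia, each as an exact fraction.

S = 250/7 in ≈ 35.714 in; Ia = 50/7 in ≈ 7.143 in

CN(I) from CN(II)=40: (4.2·40)/(10 − 0.058·40) = 175/8 ≈ 21.875
S = 1000/(175/8) − 10 = 250/7 in ≈ 35.714 in
Initial abstraction Ia = S/5 = (250/7)/5 = 50/7 ≈ 7.143 in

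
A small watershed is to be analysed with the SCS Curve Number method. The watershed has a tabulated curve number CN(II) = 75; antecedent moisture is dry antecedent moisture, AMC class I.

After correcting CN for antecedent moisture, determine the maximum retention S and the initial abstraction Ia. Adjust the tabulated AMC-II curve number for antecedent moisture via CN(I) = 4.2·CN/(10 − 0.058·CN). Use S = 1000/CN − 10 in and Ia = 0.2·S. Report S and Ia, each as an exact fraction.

S = 500/63 in ≈ 7.937 in; Ia = 100/63 in ≈ 1.587 in

Adjust CN=75 to AMC I: 4.2·75/(10 − 0.058·75) → 315 ÷ (113/20) = 6300/113 ≈ 55.752
Max retention: S = 1000/(6300/113) − 10 = 500/63 in (≈ 7.937 in)
Initial abstraction Ia = S/5 = (500/63)/5 = 100/63 ≈ 1.587 in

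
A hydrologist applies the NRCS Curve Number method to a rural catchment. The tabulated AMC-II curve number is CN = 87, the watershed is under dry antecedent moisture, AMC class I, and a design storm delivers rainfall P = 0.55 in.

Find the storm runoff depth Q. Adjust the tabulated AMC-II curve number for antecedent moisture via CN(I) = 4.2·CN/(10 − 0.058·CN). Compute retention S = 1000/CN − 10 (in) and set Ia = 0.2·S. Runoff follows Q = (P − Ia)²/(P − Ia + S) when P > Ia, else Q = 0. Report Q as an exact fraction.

CN(I) from CN(II)=87: (4.2·87)/(10 − 0.058·87) = 182700/2477 ≈ 73.759
Retention S: 1000/CN − 10 with CN=73.759 → S = 6500/1827 ≈ 3.558 in
Initial abstraction Ia = S/5 = (6500/1827)/5 = 1300/1827 ≈ 0.712 in
P = 0.550 ≤ Ia = 0.712 in: entire storm abstracted, Q = 0.

Q = 0 in ≈ 0.000 in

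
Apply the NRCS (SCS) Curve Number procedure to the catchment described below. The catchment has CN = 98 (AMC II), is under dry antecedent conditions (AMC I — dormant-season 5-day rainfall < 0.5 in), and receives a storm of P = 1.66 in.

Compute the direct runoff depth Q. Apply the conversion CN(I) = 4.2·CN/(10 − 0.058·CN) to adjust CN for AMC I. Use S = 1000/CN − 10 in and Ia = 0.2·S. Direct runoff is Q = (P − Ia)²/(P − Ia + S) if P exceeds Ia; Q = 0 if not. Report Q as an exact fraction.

CN(I) from CN(II)=98: (4.2·98)/(10 − 0.058·98) = 102900/1079 ≈ 95.366
Retention S: 1000/CN − 10 with CN=95.366 → S = 500/1029 ≈ 0.486 in
Initial abstraction Ia = S/5 = (500/1029)/5 = 100/1029 ≈ 0.097 in
P − Ia = 1.660 − 0.097 = 80407/51450 ≈ 1.563 in (> 0, runoff occurs)
Q = (80407/51450)²/((80407/51450) + 500/1029) = (6465285649/2647102500)/(105407/51450) = 6465285649/5423190150 in ≈ 1.192 in

Q = 6465285649/5423190150 in ≈ 1.192 in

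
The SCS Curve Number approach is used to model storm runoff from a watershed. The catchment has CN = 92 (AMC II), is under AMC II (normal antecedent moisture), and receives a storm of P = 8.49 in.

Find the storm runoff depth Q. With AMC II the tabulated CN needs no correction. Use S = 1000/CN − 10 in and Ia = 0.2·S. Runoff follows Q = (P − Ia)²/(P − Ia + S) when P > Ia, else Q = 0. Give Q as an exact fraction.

AMC II — tabulated CN = 92 applies directly.
Retention S: 1000/CN − 10 with CN=92.000 → S = 20/23 ≈ 0.870 in
Ia = 0.2S: 0.2·0.870 = 0.174 in (exactly 4/23)
Since P=8.490 > Ia=0.174: effective rainfall P−Ia = 19127/2300 in
Runoff Q = (P−Ia)²/(P−Ia+S) = (8.316)²/(8.316+0.870) = 365842129/48592100 ≈ 7.529 in

Q = 365842129/48592100 in ≈ 7.529 in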